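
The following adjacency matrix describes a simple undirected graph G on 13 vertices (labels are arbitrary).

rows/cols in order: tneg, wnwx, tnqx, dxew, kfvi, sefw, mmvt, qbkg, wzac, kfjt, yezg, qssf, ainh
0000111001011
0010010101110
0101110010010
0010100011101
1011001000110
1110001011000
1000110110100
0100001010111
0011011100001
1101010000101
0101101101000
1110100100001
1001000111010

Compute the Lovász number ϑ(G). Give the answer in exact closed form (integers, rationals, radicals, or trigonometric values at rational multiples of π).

sqrt(13)

deg(mmvt) = 6; N(mmvt) = {tneg, kfvi, sefw, qbkg, wzac, yezg}.
Vertex dxew has 6 neighbors: tnqx, kfvi, wzac, kfjt, yezg, ainh.
deg(yezg) = 6; N(yezg) = {wnwx, dxew, kfvi, mmvt, qbkg, kfjt}.
Vertex tneg has 6 neighbors: kfvi, sefw, mmvt, kfjt, qssf, ainh.
13-vertex 6-regular graph: strongly regular (13,6,2,3).
spec(A) ≈ [6.0, 1.3028, -2.3028] (distinct, 4 d.p.).
Lovász: ϑ = −13(-sqrt(13)/2 - 1/2)/(6+-(-sqrt(13)/2 - 1/2)) = sqrt(13).
Numerically 3.6056.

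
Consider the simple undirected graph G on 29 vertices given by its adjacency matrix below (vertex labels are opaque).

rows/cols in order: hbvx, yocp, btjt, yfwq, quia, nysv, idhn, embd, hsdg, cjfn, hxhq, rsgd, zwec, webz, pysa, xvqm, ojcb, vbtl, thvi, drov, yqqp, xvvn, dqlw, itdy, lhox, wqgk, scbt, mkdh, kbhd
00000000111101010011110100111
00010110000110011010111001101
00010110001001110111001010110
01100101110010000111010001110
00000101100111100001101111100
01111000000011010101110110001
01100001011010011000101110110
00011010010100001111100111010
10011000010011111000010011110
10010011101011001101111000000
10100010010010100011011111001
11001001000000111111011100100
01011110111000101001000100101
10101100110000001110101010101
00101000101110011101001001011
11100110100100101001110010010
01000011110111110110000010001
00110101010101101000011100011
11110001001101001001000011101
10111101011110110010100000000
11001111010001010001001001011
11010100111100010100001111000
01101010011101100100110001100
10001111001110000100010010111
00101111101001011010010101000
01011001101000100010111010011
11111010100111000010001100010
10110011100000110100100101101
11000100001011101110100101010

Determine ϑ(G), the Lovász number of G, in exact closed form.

deg(scbt) = 14; N(scbt) = {hbvx, yocp, btjt, yfwq, quia, idhn, hsdg, rsgd, zwec, webz, thvi, dqlw, itdy, mkdh}.
deg(ojcb) = 14; N(ojcb) = {yocp, idhn, embd, hsdg, cjfn, rsgd, zwec, webz, pysa, xvqm, vbtl, thvi, lhox, kbhd}.
N(rsgd) = {hbvx, yocp, quia, embd, pysa, xvqm, ojcb, vbtl, thvi, drov, xvvn, dqlw, itdy, scbt}, |N(rsgd)| = 14.
Vertex yfwq has 14 neighbors: yocp, btjt, nysv, embd, hsdg, cjfn, zwec, vbtl, thvi, drov, xvvn, wqgk, scbt, mkdh.
Regular of degree 14 on 29 vertices: Paley(29): SR with (k,λ,μ)=(14,6,7).
The 3 distinct eigenvalues: [14.0, 2.1926, -3.1926].
ϑ = −N·λ_min/(λ_max−λ_min) = −29·(-sqrt(29)/2 - 1/2)/(14−(-sqrt(29)/2 - 1/2)) = sqrt(29).
Numerically 5.3852.

sqrt(29)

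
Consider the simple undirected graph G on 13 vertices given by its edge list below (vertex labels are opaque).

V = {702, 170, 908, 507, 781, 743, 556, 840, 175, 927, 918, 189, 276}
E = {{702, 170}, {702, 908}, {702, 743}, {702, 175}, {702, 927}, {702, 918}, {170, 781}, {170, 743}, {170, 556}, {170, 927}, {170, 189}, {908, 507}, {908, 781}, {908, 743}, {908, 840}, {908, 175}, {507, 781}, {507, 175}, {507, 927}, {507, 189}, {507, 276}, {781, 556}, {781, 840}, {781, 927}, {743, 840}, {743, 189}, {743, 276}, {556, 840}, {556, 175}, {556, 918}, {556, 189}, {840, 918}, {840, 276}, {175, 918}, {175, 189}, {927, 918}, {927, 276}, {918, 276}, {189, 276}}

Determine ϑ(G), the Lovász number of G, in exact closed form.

N(702) = {170, 908, 743, 175, 927, 918}, |N(702)| = 6.
Vertex 276 has 6 neighbors: 507, 743, 840, 927, 918, 189.
deg(507) = 6; N(507) = {908, 781, 175, 927, 189, 276}.
Vertex 908 has 6 neighbors: 702, 507, 781, 743, 840, 175.
Every vertex has degree 6 (N=13); Paley(13): SR with (k,λ,μ)=(6,2,3).
The 3 distinct eigenvalues: [6.0, 1.30278, -2.30278].
λ_max=6, λ_min=-sqrt(13)/2 - 1/2; ϑ = −13·λ_min/(λ_max−λ_min) = sqrt(13).
ϑ(G) ≈ 3.6055513.

sqrt(13)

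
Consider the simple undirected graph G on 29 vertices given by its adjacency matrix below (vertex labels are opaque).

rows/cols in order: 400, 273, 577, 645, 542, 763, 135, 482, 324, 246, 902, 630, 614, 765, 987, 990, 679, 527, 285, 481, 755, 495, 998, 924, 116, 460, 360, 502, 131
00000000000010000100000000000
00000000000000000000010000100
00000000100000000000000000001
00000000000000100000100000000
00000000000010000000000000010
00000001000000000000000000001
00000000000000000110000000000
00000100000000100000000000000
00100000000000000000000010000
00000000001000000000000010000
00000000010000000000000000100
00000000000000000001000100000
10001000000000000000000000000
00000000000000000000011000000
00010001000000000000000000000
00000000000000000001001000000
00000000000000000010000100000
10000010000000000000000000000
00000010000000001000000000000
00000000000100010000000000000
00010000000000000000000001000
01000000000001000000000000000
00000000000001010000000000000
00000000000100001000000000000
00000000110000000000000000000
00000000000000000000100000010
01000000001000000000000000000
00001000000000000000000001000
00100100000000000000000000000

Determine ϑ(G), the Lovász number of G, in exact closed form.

deg(285) = 2; N(285) = {135, 679}.
deg(400) = 2; N(400) = {614, 527}.
Vertex 763 has 2 neighbors: 482, 131.
deg(131) = 2; N(131) = {577, 763}.
deg(v) = 2 for all v (|V|=29); this is C_{29}, the 29-cycle.
Distinct eigenvalues (to 5 d.p.): [2.0, 1.95324, 1.81515, 1.59219, 1.29477, 0.93682, 0.53506, 0.10828, -0.32356, -0.74028, -1.12237, -1.45199, -1.71371, -1.89531, -1.98828].
Lovász: ϑ = −29(-2*cos(pi/29))/(2+-(-1)*2*cos(pi/29)) = 29*cos(pi/29)/(cos(pi/29) + 1).
= 14.4574… (decimal).
α=14, χ(Ḡ)=15; ϑ=29*cos(pi/29)/(cos(pi/29) + 1) lies between (both strict).

29*cos(pi/29)/(cos(pi/29) + 1)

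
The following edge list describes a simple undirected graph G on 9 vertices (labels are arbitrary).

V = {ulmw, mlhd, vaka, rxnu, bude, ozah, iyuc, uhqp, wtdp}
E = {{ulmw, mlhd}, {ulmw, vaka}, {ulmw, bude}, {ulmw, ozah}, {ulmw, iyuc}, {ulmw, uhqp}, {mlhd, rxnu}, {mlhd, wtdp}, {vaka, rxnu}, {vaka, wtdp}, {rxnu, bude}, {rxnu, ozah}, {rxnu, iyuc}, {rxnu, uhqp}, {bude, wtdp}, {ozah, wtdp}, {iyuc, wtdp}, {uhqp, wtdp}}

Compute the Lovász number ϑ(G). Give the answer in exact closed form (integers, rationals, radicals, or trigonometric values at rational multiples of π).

6

Vertex uhqp has 3 neighbors: ulmw, rxnu, wtdp.
N(iyuc) = {ulmw, rxnu, wtdp}, |N(iyuc)| = 3.
Vertex ulmw has 6 neighbors: mlhd, vaka, bude, ozah, iyuc, uhqp.
Vertex mlhd has 3 neighbors: ulmw, rxnu, wtdp.
2 parts of sizes [6, 3]; α(G) = 6 = ϑ (perfect).
≈ 6.000000 (to 6 d.p.).
Sandwich: α(G)=6 ≤ ϑ(G)=6 ≤ χ(Ḡ)=6 (collapsed).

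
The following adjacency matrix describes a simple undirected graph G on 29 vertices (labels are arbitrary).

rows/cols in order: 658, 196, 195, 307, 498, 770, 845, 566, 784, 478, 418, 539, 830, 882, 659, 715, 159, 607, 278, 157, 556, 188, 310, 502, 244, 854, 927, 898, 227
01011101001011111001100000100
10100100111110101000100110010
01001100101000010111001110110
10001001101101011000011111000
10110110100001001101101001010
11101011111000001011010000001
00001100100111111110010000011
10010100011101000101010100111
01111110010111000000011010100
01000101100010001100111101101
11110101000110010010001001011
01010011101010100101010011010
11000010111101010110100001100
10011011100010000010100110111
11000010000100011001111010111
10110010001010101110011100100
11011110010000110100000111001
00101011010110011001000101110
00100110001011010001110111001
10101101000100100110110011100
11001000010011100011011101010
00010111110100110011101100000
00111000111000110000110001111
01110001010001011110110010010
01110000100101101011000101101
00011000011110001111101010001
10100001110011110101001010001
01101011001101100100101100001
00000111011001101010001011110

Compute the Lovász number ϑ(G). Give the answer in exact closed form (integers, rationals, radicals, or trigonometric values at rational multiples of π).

sqrt(29)

Vertex 157 has 14 neighbors: 658, 195, 498, 770, 566, 539, 659, 607, 278, 556, 188, 244, 854, 927.
N(195) = {196, 498, 770, 784, 418, 715, 607, 278, 157, 310, 502, 244, 927, 898}, |N(195)| = 14.
deg(502) = 14; N(502) = {196, 195, 307, 566, 478, 882, 715, 159, 607, 278, 556, 188, 244, 898}.
deg(770) = 14; N(770) = {658, 196, 195, 498, 845, 566, 784, 478, 418, 159, 278, 157, 188, 227}.
14-regular, N=29; SR(29,14,6,7) — a Paley graph.
Distinct eigenvalues (to 5 d.p.): [14.0, 2.19258, -3.19258].
Lovász (edge-transitive): ϑ = −29·(-sqrt(29)/2 - 1/2)/((14)−(-sqrt(29)/2 - 1/2)) = sqrt(29).
= 5.3852… (decimal).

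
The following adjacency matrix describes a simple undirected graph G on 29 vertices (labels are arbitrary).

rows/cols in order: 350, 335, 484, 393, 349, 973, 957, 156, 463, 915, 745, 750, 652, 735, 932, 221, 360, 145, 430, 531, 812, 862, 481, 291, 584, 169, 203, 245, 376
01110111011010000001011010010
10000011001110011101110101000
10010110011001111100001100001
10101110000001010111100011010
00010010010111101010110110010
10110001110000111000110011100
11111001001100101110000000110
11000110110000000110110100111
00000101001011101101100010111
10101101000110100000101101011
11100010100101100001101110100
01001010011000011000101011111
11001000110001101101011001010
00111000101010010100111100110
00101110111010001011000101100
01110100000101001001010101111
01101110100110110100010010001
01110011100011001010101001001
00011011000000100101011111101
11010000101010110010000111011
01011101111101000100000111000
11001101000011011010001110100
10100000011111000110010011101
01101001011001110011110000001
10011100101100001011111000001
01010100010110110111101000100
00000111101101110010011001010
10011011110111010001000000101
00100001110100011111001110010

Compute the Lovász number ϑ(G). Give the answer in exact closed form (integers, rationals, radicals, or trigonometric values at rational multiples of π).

Vertex 531 has 14 neighbors: 350, 335, 393, 463, 745, 652, 932, 221, 430, 291, 584, 169, 245, 376.
N(291) = {335, 484, 349, 156, 915, 745, 735, 932, 221, 430, 531, 812, 862, 376}, |N(291)| = 14.
N(169) = {335, 393, 973, 915, 750, 652, 932, 221, 145, 430, 531, 812, 481, 203}, |N(169)| = 14.
Vertex 145 has 14 neighbors: 335, 484, 393, 957, 156, 463, 652, 735, 360, 430, 812, 481, 169, 376.
Every vertex has degree 14 (N=29); Paley(29): SR with (k,λ,μ)=(14,6,7).
Distinct eigenvalues (to 5 d.p.): [14.0, 2.19258, -3.19258].
With N=29: ϑ(G) = 29·(-(-sqrt(29)/2 - 1/2))/(14−(-sqrt(29)/2 - 1/2)) = sqrt(29).
ϑ(G) ≈ 5.38516481.

sqrt(29)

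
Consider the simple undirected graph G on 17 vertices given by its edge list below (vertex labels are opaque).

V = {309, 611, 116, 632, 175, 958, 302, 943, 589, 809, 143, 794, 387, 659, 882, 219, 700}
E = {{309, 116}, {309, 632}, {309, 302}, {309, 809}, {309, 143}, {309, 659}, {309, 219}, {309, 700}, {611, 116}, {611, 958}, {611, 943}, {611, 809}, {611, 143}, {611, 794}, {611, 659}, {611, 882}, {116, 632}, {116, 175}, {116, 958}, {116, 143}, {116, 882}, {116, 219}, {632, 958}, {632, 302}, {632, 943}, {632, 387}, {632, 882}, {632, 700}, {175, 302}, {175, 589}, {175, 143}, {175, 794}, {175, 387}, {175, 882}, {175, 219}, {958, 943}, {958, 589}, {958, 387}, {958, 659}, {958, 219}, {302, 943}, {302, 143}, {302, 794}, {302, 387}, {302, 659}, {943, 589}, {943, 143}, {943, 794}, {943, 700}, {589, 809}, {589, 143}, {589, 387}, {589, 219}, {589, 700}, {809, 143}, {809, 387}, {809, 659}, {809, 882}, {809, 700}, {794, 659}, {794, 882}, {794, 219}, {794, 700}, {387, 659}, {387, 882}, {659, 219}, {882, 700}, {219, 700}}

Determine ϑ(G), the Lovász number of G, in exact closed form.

sqrt(17)

deg(632) = 8; N(632) = {309, 116, 958, 302, 943, 387, 882, 700}.
Vertex 659 has 8 neighbors: 309, 611, 958, 302, 809, 794, 387, 219.
N(700) = {309, 632, 943, 589, 809, 794, 882, 219}, |N(700)| = 8.
deg(589) = 8; N(589) = {175, 958, 943, 809, 143, 387, 219, 700}.
17-vertex 8-regular graph: Paley(17): SR with (k,λ,μ)=(8,3,4).
Distinct eigenvalues (to 5 d.p.): [8.0, 1.56155, -2.56155].
ϑ = −N·λ_min/(λ_max−λ_min) = −17·(-sqrt(17)/2 - 1/2)/(8−(-sqrt(17)/2 - 1/2)) = sqrt(17).
= 4.123105626… (decimal).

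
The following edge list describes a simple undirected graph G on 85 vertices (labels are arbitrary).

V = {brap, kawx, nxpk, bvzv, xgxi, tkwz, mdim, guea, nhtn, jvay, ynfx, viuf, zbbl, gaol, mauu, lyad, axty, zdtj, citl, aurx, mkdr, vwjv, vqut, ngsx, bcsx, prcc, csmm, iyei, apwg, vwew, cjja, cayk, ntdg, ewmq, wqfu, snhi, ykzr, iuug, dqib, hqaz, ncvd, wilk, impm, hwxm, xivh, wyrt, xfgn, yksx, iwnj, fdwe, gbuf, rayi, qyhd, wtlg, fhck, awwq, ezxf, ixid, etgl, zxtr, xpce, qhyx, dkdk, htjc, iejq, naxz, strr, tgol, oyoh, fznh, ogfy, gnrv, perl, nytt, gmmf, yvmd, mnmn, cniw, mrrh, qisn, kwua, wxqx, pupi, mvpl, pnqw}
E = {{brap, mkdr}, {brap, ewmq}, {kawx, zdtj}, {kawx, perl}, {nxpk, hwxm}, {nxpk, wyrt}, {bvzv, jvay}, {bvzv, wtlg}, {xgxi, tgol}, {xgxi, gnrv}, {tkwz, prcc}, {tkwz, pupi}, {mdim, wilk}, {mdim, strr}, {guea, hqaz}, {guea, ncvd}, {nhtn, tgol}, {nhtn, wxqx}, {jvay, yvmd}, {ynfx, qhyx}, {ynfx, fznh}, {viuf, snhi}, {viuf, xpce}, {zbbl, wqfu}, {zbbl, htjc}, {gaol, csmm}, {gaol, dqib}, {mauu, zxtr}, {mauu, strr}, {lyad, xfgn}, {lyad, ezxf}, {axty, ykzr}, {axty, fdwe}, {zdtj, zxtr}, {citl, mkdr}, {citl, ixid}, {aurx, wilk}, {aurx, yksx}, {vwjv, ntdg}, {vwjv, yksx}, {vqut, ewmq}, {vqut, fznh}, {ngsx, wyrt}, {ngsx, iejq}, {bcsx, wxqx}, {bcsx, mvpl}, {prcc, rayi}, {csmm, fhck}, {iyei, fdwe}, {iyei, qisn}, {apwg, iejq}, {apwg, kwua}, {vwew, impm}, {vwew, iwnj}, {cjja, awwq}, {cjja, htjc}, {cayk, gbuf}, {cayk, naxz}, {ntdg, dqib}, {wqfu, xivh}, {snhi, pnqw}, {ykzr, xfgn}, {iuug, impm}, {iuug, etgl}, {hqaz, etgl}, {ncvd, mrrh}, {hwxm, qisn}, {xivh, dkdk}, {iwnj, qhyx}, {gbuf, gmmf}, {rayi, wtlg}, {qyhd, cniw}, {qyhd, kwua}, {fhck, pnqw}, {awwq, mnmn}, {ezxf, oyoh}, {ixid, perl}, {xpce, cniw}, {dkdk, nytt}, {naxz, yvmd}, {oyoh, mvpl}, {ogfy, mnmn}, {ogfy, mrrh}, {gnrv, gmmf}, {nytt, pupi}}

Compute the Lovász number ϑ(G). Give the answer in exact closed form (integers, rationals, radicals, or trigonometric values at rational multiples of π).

N(cjja) = {awwq, htjc}, |N(cjja)| = 2.
Vertex ixid has 2 neighbors: citl, perl.
N(apwg) = {iejq, kwua}, |N(apwg)| = 2.
N(mkdr) = {brap, citl}, |N(mkdr)| = 2.
85-vertex 2-regular graph: the odd cycle C_{85}.
spec(A) ≈ [2.0, 1.99454, 1.97818, 1.95102, 1.91321, 1.86494, 1.80649, 1.73818, 1.66037, 1.57349, 1.47802, 1.37447, 1.26342, 1.14547, 1.02126, 0.89148, 0.75682, 0.61803, 0.47587, 0.33111, 0.18454, 0.03696, -0.11082, -0.258, -0.40376, -0.54733, -0.6879, -0.82471, -0.95702, -1.08411, -1.20527, -1.31985, -1.42722, -1.5268, -1.61803, -1.70043, -1.77355, -1.83697, -1.89037, -1.93344, -1.96595, -1.98772, -1.99863] (distinct, 5 d.p.).
λ_max=2, λ_min=-2*cos(pi/85); ϑ = −85·λ_min/(λ_max−λ_min) = 85*cos(pi/85)/(cos(pi/85) + 1).
ϑ(G) ≈ 42.4855.
α=42, χ(Ḡ)=43; ϑ=85*cos(pi/85)/(cos(pi/85) + 1) lies between (both strict).

85*cos(pi/85)/(cos(pi/85) + 1)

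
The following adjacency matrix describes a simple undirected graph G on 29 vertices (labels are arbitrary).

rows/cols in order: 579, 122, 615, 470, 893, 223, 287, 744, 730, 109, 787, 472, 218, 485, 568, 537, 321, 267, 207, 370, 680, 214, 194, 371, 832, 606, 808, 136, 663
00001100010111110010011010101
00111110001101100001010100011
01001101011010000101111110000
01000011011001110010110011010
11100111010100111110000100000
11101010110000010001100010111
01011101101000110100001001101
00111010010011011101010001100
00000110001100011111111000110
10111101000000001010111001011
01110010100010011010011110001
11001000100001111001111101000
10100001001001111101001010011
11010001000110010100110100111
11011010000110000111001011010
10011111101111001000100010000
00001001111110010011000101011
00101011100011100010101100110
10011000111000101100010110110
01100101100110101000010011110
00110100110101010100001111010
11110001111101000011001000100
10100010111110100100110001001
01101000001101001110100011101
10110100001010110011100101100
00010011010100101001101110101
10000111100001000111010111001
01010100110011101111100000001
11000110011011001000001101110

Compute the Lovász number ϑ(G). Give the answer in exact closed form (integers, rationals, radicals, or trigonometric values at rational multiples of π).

N(223) = {579, 122, 615, 893, 287, 730, 109, 537, 370, 680, 832, 808, 136, 663}, |N(223)| = 14.
N(371) = {122, 615, 893, 787, 472, 485, 321, 267, 207, 680, 832, 606, 808, 663}, |N(371)| = 14.
deg(730) = 14; N(730) = {223, 287, 787, 472, 537, 321, 267, 207, 370, 680, 214, 194, 808, 136}.
N(218) = {579, 615, 744, 787, 485, 568, 537, 321, 267, 370, 194, 832, 136, 663}, |N(218)| = 14.
Every vertex has degree 14 (N=29); Paley(29): SR with (k,λ,μ)=(14,6,7).
spec(A) ≈ [14.0, 2.19258, -3.19258] (distinct, 5 d.p.).
λ_max=14, λ_min=-sqrt(29)/2 - 1/2; ϑ = −29·λ_min/(λ_max−λ_min) = sqrt(29).
≈ 5.38516 (to 5 d.p.).

sqrt(29)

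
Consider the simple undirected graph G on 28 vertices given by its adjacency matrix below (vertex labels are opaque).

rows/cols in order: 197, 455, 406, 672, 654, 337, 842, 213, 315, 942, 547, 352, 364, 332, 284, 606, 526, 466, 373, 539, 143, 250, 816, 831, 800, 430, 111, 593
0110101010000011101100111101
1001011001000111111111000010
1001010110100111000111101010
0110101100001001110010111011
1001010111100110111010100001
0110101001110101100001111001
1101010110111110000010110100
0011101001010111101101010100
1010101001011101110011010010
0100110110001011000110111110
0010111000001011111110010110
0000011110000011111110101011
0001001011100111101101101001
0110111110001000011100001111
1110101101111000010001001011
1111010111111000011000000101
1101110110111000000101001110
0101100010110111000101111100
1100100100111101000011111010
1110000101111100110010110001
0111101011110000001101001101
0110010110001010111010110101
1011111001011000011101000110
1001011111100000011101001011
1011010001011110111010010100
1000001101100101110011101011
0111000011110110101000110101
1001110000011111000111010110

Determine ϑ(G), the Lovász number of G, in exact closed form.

7

N(672) = {455, 406, 654, 842, 213, 364, 606, 526, 466, 143, 816, 831, 800, 111, 593}, |N(672)| = 15.
Vertex 315 has 15 neighbors: 197, 406, 654, 842, 942, 352, 364, 332, 606, 526, 466, 143, 250, 831, 111.
deg(606) = 15; N(606) = {197, 455, 406, 672, 337, 213, 315, 942, 547, 352, 364, 466, 373, 430, 593}.
Vertex 455 has 15 neighbors: 197, 672, 337, 842, 942, 332, 284, 606, 526, 466, 373, 539, 143, 250, 111.
G on 28 vertices is 15-regular; Kneser-type, 2-subsets of [8].
The 3 distinct eigenvalues: [15.0, 1.0, -5.0].
−28·(-5) / ((15)−(-5)) = 7 = ϑ(G).
ϑ(G) ≈ 7.000000.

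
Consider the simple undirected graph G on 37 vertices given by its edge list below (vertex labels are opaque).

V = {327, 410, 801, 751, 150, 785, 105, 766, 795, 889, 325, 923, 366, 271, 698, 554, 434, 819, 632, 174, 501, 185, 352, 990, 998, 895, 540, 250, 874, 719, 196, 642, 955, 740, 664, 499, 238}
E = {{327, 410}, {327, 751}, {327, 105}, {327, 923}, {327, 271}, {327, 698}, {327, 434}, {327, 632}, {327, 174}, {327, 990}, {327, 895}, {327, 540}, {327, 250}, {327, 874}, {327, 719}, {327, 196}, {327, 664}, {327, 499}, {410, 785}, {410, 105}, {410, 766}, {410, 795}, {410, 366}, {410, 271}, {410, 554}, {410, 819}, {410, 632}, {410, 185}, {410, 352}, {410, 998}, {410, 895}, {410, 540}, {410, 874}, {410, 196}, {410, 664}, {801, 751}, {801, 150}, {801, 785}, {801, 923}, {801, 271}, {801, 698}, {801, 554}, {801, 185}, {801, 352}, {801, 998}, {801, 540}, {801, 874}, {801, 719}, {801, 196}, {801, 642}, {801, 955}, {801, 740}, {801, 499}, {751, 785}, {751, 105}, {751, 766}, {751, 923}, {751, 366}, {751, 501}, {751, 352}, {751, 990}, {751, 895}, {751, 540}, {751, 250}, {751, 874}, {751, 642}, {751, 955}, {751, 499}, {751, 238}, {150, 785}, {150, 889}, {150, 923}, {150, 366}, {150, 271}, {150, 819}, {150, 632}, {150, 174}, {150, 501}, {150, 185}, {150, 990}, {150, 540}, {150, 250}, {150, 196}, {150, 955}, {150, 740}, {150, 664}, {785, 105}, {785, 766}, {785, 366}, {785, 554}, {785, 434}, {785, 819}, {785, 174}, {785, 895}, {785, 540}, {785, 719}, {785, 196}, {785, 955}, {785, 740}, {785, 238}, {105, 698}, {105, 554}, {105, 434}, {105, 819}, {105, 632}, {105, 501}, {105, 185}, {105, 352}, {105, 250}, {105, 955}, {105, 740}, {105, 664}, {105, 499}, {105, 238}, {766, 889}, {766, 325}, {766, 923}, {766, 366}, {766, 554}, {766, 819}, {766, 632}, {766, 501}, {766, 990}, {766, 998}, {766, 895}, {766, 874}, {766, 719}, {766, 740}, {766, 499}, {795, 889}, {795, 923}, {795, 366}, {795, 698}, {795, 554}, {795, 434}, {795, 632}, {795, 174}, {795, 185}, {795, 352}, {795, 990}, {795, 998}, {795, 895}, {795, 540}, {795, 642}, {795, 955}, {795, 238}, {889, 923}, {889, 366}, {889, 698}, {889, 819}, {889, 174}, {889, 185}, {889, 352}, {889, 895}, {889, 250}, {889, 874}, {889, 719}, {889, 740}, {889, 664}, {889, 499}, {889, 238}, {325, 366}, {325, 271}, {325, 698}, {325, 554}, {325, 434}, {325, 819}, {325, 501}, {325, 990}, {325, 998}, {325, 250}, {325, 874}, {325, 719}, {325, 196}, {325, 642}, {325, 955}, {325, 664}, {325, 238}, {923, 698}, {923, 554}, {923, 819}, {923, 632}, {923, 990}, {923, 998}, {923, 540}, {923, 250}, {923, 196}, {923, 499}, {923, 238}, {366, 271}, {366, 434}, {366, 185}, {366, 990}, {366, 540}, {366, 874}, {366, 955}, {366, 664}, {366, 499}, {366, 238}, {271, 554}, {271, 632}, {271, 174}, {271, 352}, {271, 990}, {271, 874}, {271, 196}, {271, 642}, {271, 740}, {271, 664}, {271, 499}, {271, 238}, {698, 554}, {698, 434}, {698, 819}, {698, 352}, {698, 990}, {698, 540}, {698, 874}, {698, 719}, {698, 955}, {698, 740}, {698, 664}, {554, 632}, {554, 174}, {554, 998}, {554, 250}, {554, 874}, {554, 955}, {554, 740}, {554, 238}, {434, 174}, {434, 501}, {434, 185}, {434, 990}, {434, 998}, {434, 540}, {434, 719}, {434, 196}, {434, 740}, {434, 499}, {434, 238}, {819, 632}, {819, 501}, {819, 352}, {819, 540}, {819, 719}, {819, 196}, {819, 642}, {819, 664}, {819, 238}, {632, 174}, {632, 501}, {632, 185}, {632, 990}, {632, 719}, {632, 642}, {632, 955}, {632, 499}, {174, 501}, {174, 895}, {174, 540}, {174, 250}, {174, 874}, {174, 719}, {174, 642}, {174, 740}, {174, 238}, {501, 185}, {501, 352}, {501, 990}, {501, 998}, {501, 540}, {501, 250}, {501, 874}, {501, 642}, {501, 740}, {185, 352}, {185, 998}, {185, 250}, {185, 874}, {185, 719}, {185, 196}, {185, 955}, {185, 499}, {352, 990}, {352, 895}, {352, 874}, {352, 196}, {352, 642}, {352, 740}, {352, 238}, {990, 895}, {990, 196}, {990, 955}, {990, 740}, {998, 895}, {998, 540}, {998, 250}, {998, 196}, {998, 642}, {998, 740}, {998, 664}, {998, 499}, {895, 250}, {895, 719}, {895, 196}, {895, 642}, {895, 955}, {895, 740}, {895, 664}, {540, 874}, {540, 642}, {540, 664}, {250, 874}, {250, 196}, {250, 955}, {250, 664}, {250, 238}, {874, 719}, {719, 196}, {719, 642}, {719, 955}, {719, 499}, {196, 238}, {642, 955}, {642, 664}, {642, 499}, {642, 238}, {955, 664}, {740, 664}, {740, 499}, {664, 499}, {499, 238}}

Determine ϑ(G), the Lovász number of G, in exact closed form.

N(366) = {410, 751, 150, 785, 766, 795, 889, 325, 271, 434, 185, 990, 540, 874, 955, 664, 499, 238}, |N(366)| = 18.
N(238) = {751, 785, 105, 795, 889, 325, 923, 366, 271, 554, 434, 819, 174, 352, 250, 196, 642, 499}, |N(238)| = 18.
Vertex 185 has 18 neighbors: 410, 801, 150, 105, 795, 889, 366, 434, 632, 501, 352, 998, 250, 874, 719, 196, 955, 499.
deg(554) = 18; N(554) = {410, 801, 785, 105, 766, 795, 325, 923, 271, 698, 632, 174, 998, 250, 874, 955, 740, 238}.
Every vertex has degree 18 (N=37); strongly regular (37,18,8,9).
spec(A) ≈ [18.0, 2.541, -3.541] (distinct, 3 d.p.).
Lovász: ϑ = −37(-sqrt(37)/2 - 1/2)/(18+-(-sqrt(37)/2 - 1/2)) = sqrt(37).
ϑ(G) ≈ 6.082762530.

sqrt(37)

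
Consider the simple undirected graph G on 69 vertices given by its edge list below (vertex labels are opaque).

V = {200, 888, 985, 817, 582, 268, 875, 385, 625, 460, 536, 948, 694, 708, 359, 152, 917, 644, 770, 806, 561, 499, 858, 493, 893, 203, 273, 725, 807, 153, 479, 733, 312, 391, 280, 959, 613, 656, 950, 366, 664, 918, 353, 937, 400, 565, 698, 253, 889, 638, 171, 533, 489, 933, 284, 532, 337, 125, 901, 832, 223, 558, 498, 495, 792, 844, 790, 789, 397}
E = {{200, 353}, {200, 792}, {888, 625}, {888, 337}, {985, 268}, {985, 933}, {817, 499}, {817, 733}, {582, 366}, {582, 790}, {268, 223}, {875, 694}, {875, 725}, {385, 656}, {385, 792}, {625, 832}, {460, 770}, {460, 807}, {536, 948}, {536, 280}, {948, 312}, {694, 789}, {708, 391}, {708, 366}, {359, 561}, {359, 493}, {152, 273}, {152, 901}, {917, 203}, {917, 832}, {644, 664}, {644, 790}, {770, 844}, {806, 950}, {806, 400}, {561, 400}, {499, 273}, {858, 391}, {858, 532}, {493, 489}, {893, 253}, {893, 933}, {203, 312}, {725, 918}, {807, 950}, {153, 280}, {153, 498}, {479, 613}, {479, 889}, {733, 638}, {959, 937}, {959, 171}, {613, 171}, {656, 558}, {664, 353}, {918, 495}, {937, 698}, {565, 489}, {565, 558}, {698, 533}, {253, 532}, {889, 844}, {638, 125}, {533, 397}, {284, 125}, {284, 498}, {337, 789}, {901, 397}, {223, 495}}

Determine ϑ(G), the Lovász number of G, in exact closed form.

N(253) = {893, 532}, |N(253)| = 2.
deg(817) = 2; N(817) = {499, 733}.
N(844) = {770, 889}, |N(844)| = 2.
Vertex 558 has 2 neighbors: 656, 565.
Every vertex has degree 2 (N=69); the odd cycle C_{69}.
spec(A) ≈ [2.0, 1.9917, 1.9669, 1.9258, 1.8688, 1.7963, 1.7088, 1.6073, 1.4924, 1.3651, 1.2265, 1.0778, 0.9201, 0.7548, 0.5833, 0.4069, 0.2272, 0.0455, -0.1365, -0.3174, -0.4956, -0.6698, -0.8384, -1.0, -1.1534, -1.2972, -1.4302, -1.5514, -1.6598, -1.7544, -1.8344, -1.8993, -1.9484, -1.9814, -1.9979] (distinct, 4 d.p.).
Lovász: ϑ = −69(-2*cos(pi/69))/(2+-(-1)*2*cos(pi/69)) = 69*cos(pi/69)/(cos(pi/69) + 1).
ϑ(G) ≈ 34.4821141.
34 ≤ 69*cos(pi/69)/(cos(pi/69) + 1) ≤ 35: both strict.

69*cos(pi/69)/(cos(pi/69) + 1)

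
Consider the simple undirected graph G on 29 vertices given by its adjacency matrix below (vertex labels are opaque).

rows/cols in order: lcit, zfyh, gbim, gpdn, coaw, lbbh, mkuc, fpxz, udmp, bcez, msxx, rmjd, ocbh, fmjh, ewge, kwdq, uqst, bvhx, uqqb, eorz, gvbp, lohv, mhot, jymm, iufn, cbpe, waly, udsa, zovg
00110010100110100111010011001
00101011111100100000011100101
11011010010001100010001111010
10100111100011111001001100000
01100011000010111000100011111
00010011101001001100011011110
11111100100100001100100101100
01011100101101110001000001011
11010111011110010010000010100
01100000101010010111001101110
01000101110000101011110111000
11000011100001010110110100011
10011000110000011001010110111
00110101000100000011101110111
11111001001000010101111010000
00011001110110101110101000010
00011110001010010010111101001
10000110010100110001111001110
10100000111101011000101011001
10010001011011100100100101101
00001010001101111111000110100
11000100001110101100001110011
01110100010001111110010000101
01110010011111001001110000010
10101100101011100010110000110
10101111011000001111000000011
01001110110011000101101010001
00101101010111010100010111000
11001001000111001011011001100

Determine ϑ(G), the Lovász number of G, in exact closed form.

sqrt(29)

Vertex lcit has 14 neighbors: gbim, gpdn, mkuc, udmp, rmjd, ocbh, ewge, bvhx, uqqb, eorz, lohv, iufn, cbpe, zovg.
Vertex lohv has 14 neighbors: lcit, zfyh, lbbh, msxx, rmjd, ocbh, ewge, uqst, bvhx, mhot, jymm, iufn, udsa, zovg.
Vertex gvbp has 14 neighbors: coaw, mkuc, msxx, rmjd, fmjh, ewge, kwdq, uqst, bvhx, uqqb, eorz, jymm, iufn, waly.
N(coaw) = {zfyh, gbim, mkuc, fpxz, ocbh, ewge, kwdq, uqst, gvbp, iufn, cbpe, waly, udsa, zovg}, |N(coaw)| = 14.
deg(v) = 14 for all v (|V|=29); SR(29,14,6,7) — a Paley graph.
spec(A) ≈ [14.0, 2.192582, -3.192582] (distinct, 6 d.p.).
−29·(-sqrt(29)/2 - 1/2) / ((14)−(-sqrt(29)/2 - 1/2)) = sqrt(29) = ϑ(G).
= 5.38516481… (decimal).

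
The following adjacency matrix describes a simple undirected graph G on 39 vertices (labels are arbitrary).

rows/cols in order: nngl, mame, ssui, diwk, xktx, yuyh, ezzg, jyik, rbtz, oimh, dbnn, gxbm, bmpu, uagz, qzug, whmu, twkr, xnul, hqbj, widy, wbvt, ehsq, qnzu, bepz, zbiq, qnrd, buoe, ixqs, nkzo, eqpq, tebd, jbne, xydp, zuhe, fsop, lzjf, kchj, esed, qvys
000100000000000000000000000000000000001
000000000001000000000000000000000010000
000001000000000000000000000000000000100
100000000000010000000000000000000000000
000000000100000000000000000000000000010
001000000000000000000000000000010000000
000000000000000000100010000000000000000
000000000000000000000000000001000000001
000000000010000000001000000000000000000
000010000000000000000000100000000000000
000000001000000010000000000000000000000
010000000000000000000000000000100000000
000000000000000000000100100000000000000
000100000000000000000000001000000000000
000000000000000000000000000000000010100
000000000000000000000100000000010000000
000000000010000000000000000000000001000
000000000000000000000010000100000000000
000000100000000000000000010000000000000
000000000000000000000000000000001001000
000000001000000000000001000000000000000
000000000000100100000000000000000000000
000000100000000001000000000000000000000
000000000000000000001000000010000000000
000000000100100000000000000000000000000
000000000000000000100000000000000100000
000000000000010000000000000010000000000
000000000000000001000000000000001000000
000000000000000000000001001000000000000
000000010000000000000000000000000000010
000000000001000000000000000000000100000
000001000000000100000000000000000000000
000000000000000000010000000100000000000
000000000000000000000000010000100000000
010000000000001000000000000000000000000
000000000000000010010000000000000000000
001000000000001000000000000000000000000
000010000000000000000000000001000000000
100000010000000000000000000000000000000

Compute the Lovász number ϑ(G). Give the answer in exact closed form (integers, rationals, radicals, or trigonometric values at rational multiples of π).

39*cos(pi/39)/(cos(pi/39) + 1)

deg(kchj) = 2; N(kchj) = {ssui, qzug}.
Vertex nngl has 2 neighbors: diwk, qvys.
deg(oimh) = 2; N(oimh) = {xktx, zbiq}.
deg(xydp) = 2; N(xydp) = {widy, ixqs}.
G on 39 vertices is 2-regular; connected 2-regular on 39 ⇒ C_{39}.
Distinct eigenvalues (to 6 d.p.): [2.0, 1.974101, 1.897073, 1.770912, 1.598886, 1.385449, 1.136129, 0.857385, 0.556435, 0.241073, -0.080532, -0.400051, -0.70921, -1.0, -1.264891, -1.497021, -1.69038, -1.839959, -1.941884, -1.993515].
λ_max=2, λ_min=-2*cos(pi/39); ϑ = −39·λ_min/(λ_max−λ_min) = 39*cos(pi/39)/(cos(pi/39) + 1).
Numerically 19.4683.
Sandwich: α(G)=19 ≤ ϑ(G)=39*cos(pi/39)/(cos(pi/39) + 1) ≤ χ(Ḡ)=20 (both strict).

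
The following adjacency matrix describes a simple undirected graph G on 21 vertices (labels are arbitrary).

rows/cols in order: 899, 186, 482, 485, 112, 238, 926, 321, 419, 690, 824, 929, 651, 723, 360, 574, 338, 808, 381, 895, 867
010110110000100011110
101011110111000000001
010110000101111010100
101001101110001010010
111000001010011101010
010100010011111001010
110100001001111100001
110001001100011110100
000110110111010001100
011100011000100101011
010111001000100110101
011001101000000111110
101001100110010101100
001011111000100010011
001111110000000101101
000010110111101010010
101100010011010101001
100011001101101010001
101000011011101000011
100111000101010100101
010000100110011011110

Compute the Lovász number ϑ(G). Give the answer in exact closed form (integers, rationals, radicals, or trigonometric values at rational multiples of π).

6

Vertex 238 has 10 neighbors: 186, 485, 321, 824, 929, 651, 723, 360, 808, 895.
deg(690) = 10; N(690) = {186, 482, 485, 321, 419, 651, 574, 808, 895, 867}.
Vertex 895 has 10 neighbors: 899, 485, 112, 238, 690, 929, 723, 574, 381, 867.
N(186) = {899, 482, 112, 238, 926, 321, 690, 824, 929, 867}, |N(186)| = 10.
deg(v) = 10 for all v (|V|=21); this is K(7,2), the Kneser graph.
spec(A) ≈ [10.0, 1.0, -4.0] (distinct, 3 d.p.).
With N=21: ϑ(G) = 21·(-1*(-4))/(10−(-4)) = 6.
≈ 6.0000000 (to 7 d.p.).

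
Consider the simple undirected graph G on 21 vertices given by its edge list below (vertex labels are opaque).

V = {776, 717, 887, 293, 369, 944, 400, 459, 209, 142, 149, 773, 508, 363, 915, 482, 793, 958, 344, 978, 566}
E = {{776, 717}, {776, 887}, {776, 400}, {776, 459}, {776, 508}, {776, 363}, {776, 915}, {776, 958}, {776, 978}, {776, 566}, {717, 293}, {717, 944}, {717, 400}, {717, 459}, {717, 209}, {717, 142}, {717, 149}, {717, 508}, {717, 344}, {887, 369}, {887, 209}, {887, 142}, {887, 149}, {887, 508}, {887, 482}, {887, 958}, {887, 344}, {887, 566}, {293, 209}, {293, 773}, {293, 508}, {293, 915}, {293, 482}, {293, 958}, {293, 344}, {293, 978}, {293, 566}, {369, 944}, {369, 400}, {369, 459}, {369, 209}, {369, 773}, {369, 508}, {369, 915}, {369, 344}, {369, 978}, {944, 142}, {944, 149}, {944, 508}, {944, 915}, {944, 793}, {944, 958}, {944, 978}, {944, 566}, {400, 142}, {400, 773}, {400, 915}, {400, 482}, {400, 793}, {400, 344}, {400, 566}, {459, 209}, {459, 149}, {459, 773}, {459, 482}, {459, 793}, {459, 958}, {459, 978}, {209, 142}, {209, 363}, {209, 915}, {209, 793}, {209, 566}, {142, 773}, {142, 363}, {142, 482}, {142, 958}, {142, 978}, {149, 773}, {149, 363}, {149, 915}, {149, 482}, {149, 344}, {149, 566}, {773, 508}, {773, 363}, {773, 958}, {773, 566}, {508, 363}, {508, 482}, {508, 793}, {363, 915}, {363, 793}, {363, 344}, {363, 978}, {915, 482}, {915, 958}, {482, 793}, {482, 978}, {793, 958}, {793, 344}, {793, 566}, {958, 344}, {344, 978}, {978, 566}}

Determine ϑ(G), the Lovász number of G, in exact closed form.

6

Vertex 363 has 10 neighbors: 776, 209, 142, 149, 773, 508, 915, 793, 344, 978.
deg(958) = 10; N(958) = {776, 887, 293, 944, 459, 142, 773, 915, 793, 344}.
N(142) = {717, 887, 944, 400, 209, 773, 363, 482, 958, 978}, |N(142)| = 10.
Vertex 566 has 10 neighbors: 776, 887, 293, 944, 400, 209, 149, 773, 793, 978.
21-vertex 10-regular graph: this is K(7,2), the Kneser graph.
spec(A) ≈ [10.0, 1.0, -4.0] (distinct, 4 d.p.).
Lovász (edge-transitive): ϑ = −21·(-4)/((10)−(-4)) = 6.
ϑ(G) ≈ 6.000000000.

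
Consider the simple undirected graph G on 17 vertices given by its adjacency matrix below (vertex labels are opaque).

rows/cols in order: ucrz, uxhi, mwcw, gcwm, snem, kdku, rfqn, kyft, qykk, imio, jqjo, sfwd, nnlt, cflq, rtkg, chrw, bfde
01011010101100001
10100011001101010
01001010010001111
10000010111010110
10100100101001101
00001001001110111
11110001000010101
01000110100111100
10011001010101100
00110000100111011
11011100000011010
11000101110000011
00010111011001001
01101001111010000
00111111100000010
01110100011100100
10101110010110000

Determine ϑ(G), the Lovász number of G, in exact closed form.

sqrt(17)

Vertex kdku has 8 neighbors: snem, kyft, jqjo, sfwd, nnlt, rtkg, chrw, bfde.
N(kyft) = {uxhi, kdku, rfqn, qykk, sfwd, nnlt, cflq, rtkg}, |N(kyft)| = 8.
N(nnlt) = {gcwm, kdku, rfqn, kyft, imio, jqjo, cflq, bfde}, |N(nnlt)| = 8.
deg(jqjo) = 8; N(jqjo) = {ucrz, uxhi, gcwm, snem, kdku, nnlt, cflq, chrw}.
deg(v) = 8 for all v (|V|=17); strongly regular (17,8,3,4).
The 3 distinct eigenvalues: [8.0, 1.5616, -2.5616].
ϑ = −N·λ_min/(λ_max−λ_min) = −17·(-sqrt(17)/2 - 1/2)/(8−(-sqrt(17)/2 - 1/2)) = sqrt(17).
= 4.12310563… (decimal).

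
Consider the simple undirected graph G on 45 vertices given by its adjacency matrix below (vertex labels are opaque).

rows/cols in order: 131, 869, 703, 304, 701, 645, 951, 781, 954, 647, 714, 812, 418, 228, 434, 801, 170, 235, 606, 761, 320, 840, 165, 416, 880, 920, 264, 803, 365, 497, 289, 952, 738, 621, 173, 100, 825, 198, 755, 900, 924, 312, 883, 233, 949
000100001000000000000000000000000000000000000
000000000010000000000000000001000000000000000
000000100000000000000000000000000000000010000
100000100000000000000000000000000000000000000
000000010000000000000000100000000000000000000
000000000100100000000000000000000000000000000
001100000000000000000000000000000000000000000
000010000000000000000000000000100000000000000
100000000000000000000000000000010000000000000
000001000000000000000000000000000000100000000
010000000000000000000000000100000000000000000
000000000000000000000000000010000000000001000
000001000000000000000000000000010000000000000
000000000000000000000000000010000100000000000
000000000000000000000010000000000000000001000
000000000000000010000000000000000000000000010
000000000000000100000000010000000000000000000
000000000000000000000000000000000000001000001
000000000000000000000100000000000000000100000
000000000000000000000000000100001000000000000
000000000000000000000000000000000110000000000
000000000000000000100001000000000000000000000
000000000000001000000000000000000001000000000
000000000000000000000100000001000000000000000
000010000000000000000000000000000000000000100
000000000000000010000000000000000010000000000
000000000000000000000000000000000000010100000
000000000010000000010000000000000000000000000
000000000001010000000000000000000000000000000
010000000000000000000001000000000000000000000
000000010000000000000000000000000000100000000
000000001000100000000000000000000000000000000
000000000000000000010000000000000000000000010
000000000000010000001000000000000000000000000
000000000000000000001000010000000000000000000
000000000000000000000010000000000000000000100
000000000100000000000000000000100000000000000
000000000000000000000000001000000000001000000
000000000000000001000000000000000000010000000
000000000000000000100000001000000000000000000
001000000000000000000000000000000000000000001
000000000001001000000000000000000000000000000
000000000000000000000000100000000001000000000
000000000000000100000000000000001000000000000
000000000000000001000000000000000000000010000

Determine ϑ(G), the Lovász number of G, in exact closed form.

45*cos(pi/45)/(cos(pi/45) + 1)

deg(365) = 2; N(365) = {812, 228}.
Vertex 233 has 2 neighbors: 801, 738.
N(165) = {434, 100}, |N(165)| = 2.
Vertex 312 has 2 neighbors: 812, 434.
2-regular, N=45; connected 2-regular on 45 ⇒ C_{45}.
A has 23 distinct eigenvalues ≈ [2.0, 1.98054, 1.92252, 1.82709, 1.6961, 1.53209, 1.33826, 1.11839, 0.87674, 0.61803, 0.3473, 0.0698, -0.20906, -0.48384, -0.74921, -1.0, -1.23132, -1.43868, -1.61803, -1.7659, -1.87939, -1.9563, -1.99513].
Lovász: ϑ = −45(-2*cos(pi/45))/(2+-(-1)*2*cos(pi/45)) = 45*cos(pi/45)/(cos(pi/45) + 1).
= 22.47256215… (decimal).
α=22, χ(Ḡ)=23; ϑ=45*cos(pi/45)/(cos(pi/45) + 1) lies between (both strict).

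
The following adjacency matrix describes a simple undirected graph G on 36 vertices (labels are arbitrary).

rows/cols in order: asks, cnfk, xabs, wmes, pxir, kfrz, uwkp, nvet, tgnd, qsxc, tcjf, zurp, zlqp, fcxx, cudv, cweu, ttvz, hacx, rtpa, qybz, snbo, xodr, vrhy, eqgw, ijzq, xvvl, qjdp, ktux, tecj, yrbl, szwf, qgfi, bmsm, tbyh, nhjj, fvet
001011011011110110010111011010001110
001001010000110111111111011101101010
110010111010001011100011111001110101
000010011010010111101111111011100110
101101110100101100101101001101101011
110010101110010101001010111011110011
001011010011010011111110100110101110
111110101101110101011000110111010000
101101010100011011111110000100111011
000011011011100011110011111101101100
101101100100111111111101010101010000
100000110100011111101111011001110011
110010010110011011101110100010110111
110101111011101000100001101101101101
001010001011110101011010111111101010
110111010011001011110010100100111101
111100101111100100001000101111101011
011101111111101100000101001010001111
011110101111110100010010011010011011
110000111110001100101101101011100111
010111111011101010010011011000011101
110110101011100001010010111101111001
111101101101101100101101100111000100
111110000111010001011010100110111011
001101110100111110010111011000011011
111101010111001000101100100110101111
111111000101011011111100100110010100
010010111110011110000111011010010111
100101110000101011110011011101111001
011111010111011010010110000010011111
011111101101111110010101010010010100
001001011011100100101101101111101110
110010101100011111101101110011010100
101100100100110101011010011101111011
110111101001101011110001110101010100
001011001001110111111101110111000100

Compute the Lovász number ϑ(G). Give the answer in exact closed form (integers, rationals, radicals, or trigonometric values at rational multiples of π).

8

Vertex ttvz has 21 neighbors: asks, cnfk, xabs, wmes, uwkp, tgnd, qsxc, tcjf, zurp, zlqp, cweu, snbo, ijzq, qjdp, ktux, tecj, yrbl, szwf, bmsm, nhjj, fvet.
Vertex kfrz has 21 neighbors: asks, cnfk, pxir, uwkp, tgnd, qsxc, tcjf, fcxx, cweu, hacx, snbo, vrhy, ijzq, xvvl, qjdp, tecj, yrbl, szwf, qgfi, nhjj, fvet.
N(tcjf) = {asks, xabs, wmes, kfrz, uwkp, qsxc, zlqp, fcxx, cudv, cweu, ttvz, hacx, rtpa, qybz, snbo, xodr, eqgw, xvvl, ktux, yrbl, qgfi}, |N(tcjf)| = 21.
deg(zurp) = 21; N(zurp) = {asks, uwkp, nvet, qsxc, fcxx, cudv, cweu, ttvz, hacx, rtpa, snbo, xodr, vrhy, eqgw, xvvl, qjdp, yrbl, szwf, qgfi, nhjj, fvet}.
Every vertex has degree 21 (N=36); Kneser-type, 2-subsets of [9].
spec(A) ≈ [21.0, 1.0, -6.0] (distinct, 4 d.p.).
With N=36: ϑ(G) = 36·(-1*(-6))/(21−(-6)) = 8.
≈ 8.000000000 (to 9 d.p.).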